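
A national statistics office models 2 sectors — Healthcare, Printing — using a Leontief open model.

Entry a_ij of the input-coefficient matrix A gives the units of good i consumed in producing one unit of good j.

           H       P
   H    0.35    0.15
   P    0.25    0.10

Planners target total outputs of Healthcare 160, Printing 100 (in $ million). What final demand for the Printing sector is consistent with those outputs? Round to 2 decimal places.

I − A =
  [   0.65    -0.15]
  [  -0.25     0.90]
d = (I − A) x:
  d_H = (+0.65)·160 + (-0.15)·100 = 89.00
  d_P = (-0.25)·160 + (+0.90)·100 = 50.00

d_P = 50.00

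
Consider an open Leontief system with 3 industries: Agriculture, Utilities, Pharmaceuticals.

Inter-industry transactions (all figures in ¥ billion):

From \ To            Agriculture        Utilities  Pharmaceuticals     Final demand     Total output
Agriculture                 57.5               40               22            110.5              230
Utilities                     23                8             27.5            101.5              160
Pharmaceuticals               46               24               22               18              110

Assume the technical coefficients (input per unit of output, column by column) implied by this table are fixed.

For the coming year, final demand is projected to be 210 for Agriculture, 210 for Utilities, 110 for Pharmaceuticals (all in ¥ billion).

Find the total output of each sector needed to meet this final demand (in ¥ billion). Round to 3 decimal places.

Technical coefficients a_ij = z_ij / X_j:
  a_11 = 57.5/230 = 0.25, a_21 = 23/230 = 0.10, a_31 = 46/230 = 0.20
  a_12 = 40/160 = 0.25, a_22 = 8/160 = 0.05, a_32 = 24/160 = 0.15
  a_13 = 22/110 = 0.20, a_23 = 27.5/110 = 0.25, a_33 = 22/110 = 0.20
I − A =
  [   0.75    -0.25    -0.20]
  [  -0.10     0.95    -0.25]
  [  -0.20    -0.15     0.80]
Cofactors of I−A, C_ij = (−1)^(i+j)·(minor ij) (rows/columns in the sector order above):
  C_11 = (0.95)(0.80) − (-0.25)(-0.15) = 0.7225
  C_12 = −[(-0.10)(0.80) − (-0.25)(-0.20)] = 0.1300
  C_13 = (-0.10)(-0.15) − (0.95)(-0.20) = 0.2050
  C_21 = −[(-0.25)(0.80) − (-0.20)(-0.15)] = 0.2300
  C_22 = (0.75)(0.80) − (-0.20)(-0.20) = 0.5600
  C_23 = −[(0.75)(-0.15) − (-0.25)(-0.20)] = 0.1625
  C_31 = (-0.25)(-0.25) − (-0.20)(0.95) = 0.2525
  C_32 = −[(0.75)(-0.25) − (-0.20)(-0.10)] = 0.2075
  C_33 = (0.75)(0.95) − (-0.25)(-0.10) = 0.6875
det(I−A) = Σ_j (I−A)_1j·C_1j = (0.75)(0.7225) + (-0.25)(0.1300) + (-0.20)(0.2050) = 0.468375
adj(I−A) = Cᵀ =
  [ 0.7225   0.2300   0.2525]
  [ 0.1300   0.5600   0.2075]
  [ 0.2050   0.1625   0.6875]
(I − A)⁻¹ = adj(I−A) / det(I−A) ≈
  [   1.5426     0.4911     0.5391]
  [   0.2776     1.1956     0.4430]
  [   0.4377     0.3469     1.4678]
x = (I − A)⁻¹ d = adj(I−A)·d / det(I−A), with det(I−A) = 0.468375:
  x_1 = (0.7225·210 + 0.2300·210 + 0.2525·110) / 0.468375 = 227.80 / 0.468375 ≈ 486.362
  x_2 = (0.1300·210 + 0.5600·210 + 0.2075·110) / 0.468375 = 167.725 / 0.468375 ≈ 358.100
  x_3 = (0.2050·210 + 0.1625·210 + 0.6875·110) / 0.468375 = 152.80 / 0.468375 ≈ 326.234

x_1 = 486.362, x_2 = 358.100, x_3 = 326.234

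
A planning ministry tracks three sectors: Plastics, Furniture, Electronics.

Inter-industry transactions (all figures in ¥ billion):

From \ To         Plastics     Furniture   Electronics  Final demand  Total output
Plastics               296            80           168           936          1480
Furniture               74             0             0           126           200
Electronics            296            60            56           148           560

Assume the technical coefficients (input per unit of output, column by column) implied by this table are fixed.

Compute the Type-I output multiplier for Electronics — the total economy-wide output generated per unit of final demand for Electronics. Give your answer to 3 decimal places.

m_E = 1.718

Technical coefficients a_ij = z_ij / X_j:
  a_PP = 296/1480 = 0.20, a_FP = 74/1480 = 0.05, a_EP = 296/1480 = 0.20
  a_PF = 80/200 = 0.40, a_FF = 0/200 = 0.00, a_EF = 60/200 = 0.30
  a_PE = 168/560 = 0.30, a_FE = 0/560 = 0.00, a_EE = 56/560 = 0.10
I − A =
  [   0.80    -0.40    -0.30]
  [  -0.05     1.00     0.00]
  [  -0.20    -0.30     0.90]
Cofactors of I−A, C_ij = (−1)^(i+j)·(minor ij) (rows/columns in the sector order above):
  C_11 = (1.00)(0.90) − (0.00)(-0.30) = 0.9000
  C_12 = −[(-0.05)(0.90) − (0.00)(-0.20)] = 0.0450
  C_13 = (-0.05)(-0.30) − (1.00)(-0.20) = 0.2150
  C_21 = −[(-0.40)(0.90) − (-0.30)(-0.30)] = 0.4500
  C_22 = (0.80)(0.90) − (-0.30)(-0.20) = 0.6600
  C_23 = −[(0.80)(-0.30) − (-0.40)(-0.20)] = 0.3200
  C_31 = (-0.40)(0.00) − (-0.30)(1.00) = 0.3000
  C_32 = −[(0.80)(0.00) − (-0.30)(-0.05)] = 0.0150
  C_33 = (0.80)(1.00) − (-0.40)(-0.05) = 0.7800
det(I−A) = Σ_j (I−A)_1j·C_1j = (0.80)(0.9000) + (-0.40)(0.0450) + (-0.30)(0.2150) = 0.6375
adj(I−A) = Cᵀ =
  [ 0.9000   0.4500   0.3000]
  [ 0.0450   0.6600   0.0150]
  [ 0.2150   0.3200   0.7800]
(I − A)⁻¹ = adj(I−A) / det(I−A) ≈
  [   1.4118     0.7059     0.4706]
  [   0.0706     1.0353     0.0235]
  [   0.3373     0.5020     1.2235]
The output multiplier for sector j is the column-j sum of the Leontief inverse (I − A)⁻¹ = adj(I−A) / det(I−A).
Column E of adj(I−A): (0.3000, 0.0150, 0.7800); det(I−A) = 0.6375.
m_E = (0.3000 + 0.0150 + 0.7800) / 0.6375 = 1.095 / 0.6375 ≈ 1.718.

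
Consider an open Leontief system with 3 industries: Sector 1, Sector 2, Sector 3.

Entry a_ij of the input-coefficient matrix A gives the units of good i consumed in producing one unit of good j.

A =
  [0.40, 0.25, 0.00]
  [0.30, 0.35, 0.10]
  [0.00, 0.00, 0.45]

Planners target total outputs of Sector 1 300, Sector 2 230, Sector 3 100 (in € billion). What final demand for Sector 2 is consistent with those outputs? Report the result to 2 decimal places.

I − A =
  [   0.60    -0.25     0.00]
  [  -0.30     0.65    -0.10]
  [   0.00     0.00     0.55]
d = (I − A) x:
  d_1 = (+0.60)·300 + (-0.25)·230 + (+0.00)·100 = 122.50
  d_2 = (-0.30)·300 + (+0.65)·230 + (-0.10)·100 = 49.50
  d_3 = (+0.00)·300 + (+0.00)·230 + (+0.55)·100 = 55.00

d_2 = 49.50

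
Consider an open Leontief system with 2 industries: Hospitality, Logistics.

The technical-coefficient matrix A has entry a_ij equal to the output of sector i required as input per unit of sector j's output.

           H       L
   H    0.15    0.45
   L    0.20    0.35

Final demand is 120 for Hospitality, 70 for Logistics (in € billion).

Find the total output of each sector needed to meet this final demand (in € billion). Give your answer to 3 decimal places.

I − A =
  [   0.85    -0.45]
  [  -0.20     0.65]
det(I−A) = (0.85)(0.65) − (-0.45)(-0.20) = 0.4625
adj(I−A) = [[0.65, 0.45], [0.20, 0.85]]
(I − A)⁻¹ = adj(I−A) / det(I−A) ≈
  [   1.4054     0.9730]
  [   0.4324     1.8378]
x = (I − A)⁻¹ d = adj(I−A)·d / det(I−A), with det(I−A) = 0.4625:
  x_H = (0.65·120 + 0.45·70) / 0.4625 = 109.50 / 0.4625 ≈ 236.757
  x_L = (0.20·120 + 0.85·70) / 0.4625 = 83.50 / 0.4625 ≈ 180.541

x_H = 236.757, x_L = 180.541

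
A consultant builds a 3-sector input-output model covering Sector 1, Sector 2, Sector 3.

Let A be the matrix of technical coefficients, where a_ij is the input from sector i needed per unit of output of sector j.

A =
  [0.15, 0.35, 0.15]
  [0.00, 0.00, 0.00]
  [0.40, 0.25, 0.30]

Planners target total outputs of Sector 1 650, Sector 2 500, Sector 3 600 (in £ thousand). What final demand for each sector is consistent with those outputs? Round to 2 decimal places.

d_1 = 287.50, d_2 = 500.00, d_3 = 35.00

I − A =
  [   0.85    -0.35    -0.15]
  [   0.00     1.00     0.00]
  [  -0.40    -0.25     0.70]
d = (I − A) x:
  d_1 = (+0.85)·650 + (-0.35)·500 + (-0.15)·600 = 287.50
  d_2 = (+0.00)·650 + (+1.00)·500 + (+0.00)·600 = 500.00
  d_3 = (-0.40)·650 + (-0.25)·500 + (+0.70)·600 = 35.00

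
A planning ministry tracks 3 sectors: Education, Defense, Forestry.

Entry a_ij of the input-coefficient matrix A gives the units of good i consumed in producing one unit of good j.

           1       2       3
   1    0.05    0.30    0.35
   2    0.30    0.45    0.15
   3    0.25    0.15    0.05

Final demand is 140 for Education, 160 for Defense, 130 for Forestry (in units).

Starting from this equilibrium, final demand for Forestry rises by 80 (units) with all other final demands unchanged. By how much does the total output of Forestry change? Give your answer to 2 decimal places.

Δx_3 = 110.06

I − A =
  [   0.95    -0.30    -0.35]
  [  -0.30     0.55    -0.15]
  [  -0.25    -0.15     0.95]
Cofactors of I−A, C_ij = (−1)^(i+j)·(minor ij) (rows/columns in the sector order above):
  C_11 = (0.55)(0.95) − (-0.15)(-0.15) = 0.5000
  C_12 = −[(-0.30)(0.95) − (-0.15)(-0.25)] = 0.3225
  C_13 = (-0.30)(-0.15) − (0.55)(-0.25) = 0.1825
  C_21 = −[(-0.30)(0.95) − (-0.35)(-0.15)] = 0.3375
  C_22 = (0.95)(0.95) − (-0.35)(-0.25) = 0.8150
  C_23 = −[(0.95)(-0.15) − (-0.30)(-0.25)] = 0.2175
  C_31 = (-0.30)(-0.15) − (-0.35)(0.55) = 0.2375
  C_32 = −[(0.95)(-0.15) − (-0.35)(-0.30)] = 0.2475
  C_33 = (0.95)(0.55) − (-0.30)(-0.30) = 0.4325
det(I−A) = Σ_j (I−A)_1j·C_1j = (0.95)(0.5000) + (-0.30)(0.3225) + (-0.35)(0.1825) = 0.314375
adj(I−A) = Cᵀ =
  [ 0.5000   0.3375   0.2375]
  [ 0.3225   0.8150   0.2475]
  [ 0.1825   0.2175   0.4325]
(I − A)⁻¹ = adj(I−A) / det(I−A) ≈
  [   1.5905     1.0736     0.7555]
  [   1.0258     2.5924     0.7873]
  [   0.5805     0.6918     1.3757]
Δx = (I − A)⁻¹ Δd with Δd having +80 in the Forestry component and 0 elsewhere.
So Δx_3 = L_33 · (+80), where L_33 = adj(I−A)_33 / det(I−A) = 0.4325 / 0.314375.
Δx_3 = 0.4325 × (+80) / 0.314375 = 34.60 / 0.314375 ≈ 110.06.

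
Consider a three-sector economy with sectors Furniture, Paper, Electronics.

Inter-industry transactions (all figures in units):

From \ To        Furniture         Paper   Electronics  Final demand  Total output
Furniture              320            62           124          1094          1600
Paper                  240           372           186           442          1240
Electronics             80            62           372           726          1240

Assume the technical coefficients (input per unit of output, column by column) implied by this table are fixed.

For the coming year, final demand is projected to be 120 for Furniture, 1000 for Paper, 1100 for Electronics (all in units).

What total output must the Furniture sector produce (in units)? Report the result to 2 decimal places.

x_F = 486.94

Technical coefficients a_ij = z_ij / X_j:
  a_FF = 320/1600 = 0.20, a_PF = 240/1600 = 0.15, a_EF = 80/1600 = 0.05
  a_FP = 62/1240 = 0.05, a_PP = 372/1240 = 0.30, a_EP = 62/1240 = 0.05
  a_FE = 124/1240 = 0.10, a_PE = 186/1240 = 0.15, a_EE = 372/1240 = 0.30
I − A =
  [   0.80    -0.05    -0.10]
  [  -0.15     0.70    -0.15]
  [  -0.05    -0.05     0.70]
Cofactors of I−A, C_ij = (−1)^(i+j)·(minor ij) (rows/columns in the sector order above):
  C_11 = (0.70)(0.70) − (-0.15)(-0.05) = 0.4825
  C_12 = −[(-0.15)(0.70) − (-0.15)(-0.05)] = 0.1125
  C_13 = (-0.15)(-0.05) − (0.70)(-0.05) = 0.0425
  C_21 = −[(-0.05)(0.70) − (-0.10)(-0.05)] = 0.0400
  C_22 = (0.80)(0.70) − (-0.10)(-0.05) = 0.5550
  C_23 = −[(0.80)(-0.05) − (-0.05)(-0.05)] = 0.0425
  C_31 = (-0.05)(-0.15) − (-0.10)(0.70) = 0.0775
  C_32 = −[(0.80)(-0.15) − (-0.10)(-0.15)] = 0.1350
  C_33 = (0.80)(0.70) − (-0.05)(-0.15) = 0.5525
det(I−A) = Σ_j (I−A)_1j·C_1j = (0.80)(0.4825) + (-0.05)(0.1125) + (-0.10)(0.0425) = 0.376125
adj(I−A) = Cᵀ =
  [ 0.4825   0.0400   0.0775]
  [ 0.1125   0.5550   0.1350]
  [ 0.0425   0.0425   0.5525]
(I − A)⁻¹ = adj(I−A) / det(I−A) ≈
  [   1.2828     0.1063     0.2060]
  [   0.2991     1.4756     0.3589]
  [   0.1130     0.1130     1.4689]
x = (I − A)⁻¹ d = adj(I−A)·d / det(I−A), with det(I−A) = 0.376125:
  x_F = (0.4825·120 + 0.0400·1000 + 0.0775·1100) / 0.376125 = 183.15 / 0.376125 ≈ 486.94
  x_P = (0.1125·120 + 0.5550·1000 + 0.1350·1100) / 0.376125 = 717.00 / 0.376125 ≈ 1906.28
  x_E = (0.0425·120 + 0.0425·1000 + 0.5525·1100) / 0.376125 = 655.35 / 0.376125 ≈ 1742.37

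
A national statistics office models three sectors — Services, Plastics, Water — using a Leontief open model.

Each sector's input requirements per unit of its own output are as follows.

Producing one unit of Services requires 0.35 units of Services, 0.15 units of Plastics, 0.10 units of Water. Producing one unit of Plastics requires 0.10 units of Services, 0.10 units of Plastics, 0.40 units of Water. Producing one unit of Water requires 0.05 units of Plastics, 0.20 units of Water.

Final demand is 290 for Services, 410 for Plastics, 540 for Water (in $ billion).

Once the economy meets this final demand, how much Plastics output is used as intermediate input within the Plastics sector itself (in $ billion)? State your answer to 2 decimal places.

I − A =
  [   0.65    -0.10     0.00]
  [  -0.15     0.90    -0.05]
  [  -0.10    -0.40     0.80]
Cofactors of I−A, C_ij = (−1)^(i+j)·(minor ij) (rows/columns in the sector order above):
  C_11 = (0.90)(0.80) − (-0.05)(-0.40) = 0.7000
  C_12 = −[(-0.15)(0.80) − (-0.05)(-0.10)] = 0.1250
  C_13 = (-0.15)(-0.40) − (0.90)(-0.10) = 0.1500
  C_21 = −[(-0.10)(0.80) − (0.00)(-0.40)] = 0.0800
  C_22 = (0.65)(0.80) − (0.00)(-0.10) = 0.5200
  C_23 = −[(0.65)(-0.40) − (-0.10)(-0.10)] = 0.2700
  C_31 = (-0.10)(-0.05) − (0.00)(0.90) = 0.0050
  C_32 = −[(0.65)(-0.05) − (0.00)(-0.15)] = 0.0325
  C_33 = (0.65)(0.90) − (-0.10)(-0.15) = 0.5700
det(I−A) = Σ_j (I−A)_1j·C_1j = (0.65)(0.7000) + (-0.10)(0.1250) + (0.00)(0.1500) = 0.4425
adj(I−A) = Cᵀ =
  [ 0.7000   0.0800   0.0050]
  [ 0.1250   0.5200   0.0325]
  [ 0.1500   0.2700   0.5700]
(I − A)⁻¹ = adj(I−A) / det(I−A) ≈
  [   1.5819     0.1808     0.0113]
  [   0.2825     1.1751     0.0734]
  [   0.3390     0.6102     1.2881]
First solve x = (I − A)⁻¹ d = adj(I−A)·d / det(I−A); in particular x_2 = (0.1250·290 + 0.5200·410 + 0.0325·540) / 0.4425 = 267.00 / 0.4425 ≈ 603.3898.
Intermediate flow from 2 to 2: z_22 = a_22 · x_2 = 0.10 × 267.00 / 0.4425 = 26.70 / 0.4425 ≈ 60.34.

z_22 = 60.34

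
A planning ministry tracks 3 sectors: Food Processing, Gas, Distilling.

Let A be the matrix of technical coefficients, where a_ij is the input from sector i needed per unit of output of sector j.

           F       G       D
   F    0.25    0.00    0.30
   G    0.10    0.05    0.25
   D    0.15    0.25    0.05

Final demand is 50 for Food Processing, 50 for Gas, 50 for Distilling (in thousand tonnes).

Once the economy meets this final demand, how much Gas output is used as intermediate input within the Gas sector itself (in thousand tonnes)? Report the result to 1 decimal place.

z_GG = 4.4

I − A =
  [   0.75     0.00    -0.30]
  [  -0.10     0.95    -0.25]
  [  -0.15    -0.25     0.95]
Cofactors of I−A, C_ij = (−1)^(i+j)·(minor ij) (rows/columns in the sector order above):
  C_11 = (0.95)(0.95) − (-0.25)(-0.25) = 0.8400
  C_12 = −[(-0.10)(0.95) − (-0.25)(-0.15)] = 0.1325
  C_13 = (-0.10)(-0.25) − (0.95)(-0.15) = 0.1675
  C_21 = −[(0.00)(0.95) − (-0.30)(-0.25)] = 0.0750
  C_22 = (0.75)(0.95) − (-0.30)(-0.15) = 0.6675
  C_23 = −[(0.75)(-0.25) − (0.00)(-0.15)] = 0.1875
  C_31 = (0.00)(-0.25) − (-0.30)(0.95) = 0.2850
  C_32 = −[(0.75)(-0.25) − (-0.30)(-0.10)] = 0.2175
  C_33 = (0.75)(0.95) − (0.00)(-0.10) = 0.7125
det(I−A) = Σ_j (I−A)_1j·C_1j = (0.75)(0.8400) + (0.00)(0.1325) + (-0.30)(0.1675) = 0.57975
adj(I−A) = Cᵀ =
  [ 0.8400   0.0750   0.2850]
  [ 0.1325   0.6675   0.2175]
  [ 0.1675   0.1875   0.7125]
(I − A)⁻¹ = adj(I−A) / det(I−A) ≈
  [   1.4489     0.1294     0.4916]
  [   0.2285     1.1514     0.3752]
  [   0.2889     0.3234     1.2290]
First solve x = (I − A)⁻¹ d = adj(I−A)·d / det(I−A); in particular x_G = (0.1325·50 + 0.6675·50 + 0.2175·50) / 0.57975 = 50.875 / 0.57975 ≈ 87.753.
Intermediate flow from G to G: z_GG = a_GG · x_G = 0.05 × 50.875 / 0.57975 = 2.54375 / 0.57975 ≈ 4.4.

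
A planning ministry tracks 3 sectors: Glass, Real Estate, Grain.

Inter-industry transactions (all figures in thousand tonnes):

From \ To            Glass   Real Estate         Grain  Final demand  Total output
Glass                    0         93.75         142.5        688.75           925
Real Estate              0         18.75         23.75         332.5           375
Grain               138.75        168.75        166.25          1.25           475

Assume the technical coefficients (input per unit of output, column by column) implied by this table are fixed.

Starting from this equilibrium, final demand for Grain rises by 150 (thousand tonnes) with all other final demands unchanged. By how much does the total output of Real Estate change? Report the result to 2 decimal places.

Δx_2 = 13.63

Technical coefficients a_ij = z_ij / X_j:
  a_11 = 0/925 = 0.00, a_21 = 0/925 = 0.00, a_31 = 138.75/925 = 0.15
  a_12 = 93.75/375 = 0.25, a_22 = 18.75/375 = 0.05, a_32 = 168.75/375 = 0.45
  a_13 = 142.5/475 = 0.30, a_23 = 23.75/475 = 0.05, a_33 = 166.25/475 = 0.35
I − A =
  [   1.00    -0.25    -0.30]
  [   0.00     0.95    -0.05]
  [  -0.15    -0.45     0.65]
Cofactors of I−A, C_ij = (−1)^(i+j)·(minor ij) (rows/columns in the sector order above):
  C_11 = (0.95)(0.65) − (-0.05)(-0.45) = 0.5950
  C_12 = −[(0.00)(0.65) − (-0.05)(-0.15)] = 0.0075
  C_13 = (0.00)(-0.45) − (0.95)(-0.15) = 0.1425
  C_21 = −[(-0.25)(0.65) − (-0.30)(-0.45)] = 0.2975
  C_22 = (1.00)(0.65) − (-0.30)(-0.15) = 0.6050
  C_23 = −[(1.00)(-0.45) − (-0.25)(-0.15)] = 0.4875
  C_31 = (-0.25)(-0.05) − (-0.30)(0.95) = 0.2975
  C_32 = −[(1.00)(-0.05) − (-0.30)(0.00)] = 0.0500
  C_33 = (1.00)(0.95) − (-0.25)(0.00) = 0.9500
det(I−A) = Σ_j (I−A)_1j·C_1j = (1.00)(0.5950) + (-0.25)(0.0075) + (-0.30)(0.1425) = 0.550375
adj(I−A) = Cᵀ =
  [ 0.5950   0.2975   0.2975]
  [ 0.0075   0.6050   0.0500]
  [ 0.1425   0.4875   0.9500]
(I − A)⁻¹ = adj(I−A) / det(I−A) ≈
  [   1.0811     0.5405     0.5405]
  [   0.0136     1.0993     0.0908]
  [   0.2589     0.8858     1.7261]
Δx = (I − A)⁻¹ Δd with Δd having +150 in the Grain component and 0 elsewhere.
So Δx_2 = L_23 · (+150), where L_23 = adj(I−A)_23 / det(I−A) = 0.0500 / 0.550375.
Δx_2 = 0.0500 × (+150) / 0.550375 = 7.50 / 0.550375 ≈ 13.63.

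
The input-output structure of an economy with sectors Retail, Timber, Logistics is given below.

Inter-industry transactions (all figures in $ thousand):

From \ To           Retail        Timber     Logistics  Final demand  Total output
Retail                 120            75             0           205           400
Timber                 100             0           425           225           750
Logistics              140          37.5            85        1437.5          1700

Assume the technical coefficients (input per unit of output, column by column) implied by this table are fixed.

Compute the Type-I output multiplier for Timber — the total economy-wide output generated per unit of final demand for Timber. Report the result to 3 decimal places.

Technical coefficients a_ij = z_ij / X_j:
  a_11 = 120/400 = 0.30, a_21 = 100/400 = 0.25, a_31 = 140/400 = 0.35
  a_12 = 75/750 = 0.10, a_22 = 0/750 = 0.00, a_32 = 37.5/750 = 0.05
  a_13 = 0/1700 = 0.00, a_23 = 425/1700 = 0.25, a_33 = 85/1700 = 0.05
I − A =
  [   0.70    -0.10     0.00]
  [  -0.25     1.00    -0.25]
  [  -0.35    -0.05     0.95]
Cofactors of I−A, C_ij = (−1)^(i+j)·(minor ij) (rows/columns in the sector order above):
  C_11 = (1.00)(0.95) − (-0.25)(-0.05) = 0.9375
  C_12 = −[(-0.25)(0.95) − (-0.25)(-0.35)] = 0.3250
  C_13 = (-0.25)(-0.05) − (1.00)(-0.35) = 0.3625
  C_21 = −[(-0.10)(0.95) − (0.00)(-0.05)] = 0.0950
  C_22 = (0.70)(0.95) − (0.00)(-0.35) = 0.6650
  C_23 = −[(0.70)(-0.05) − (-0.10)(-0.35)] = 0.0700
  C_31 = (-0.10)(-0.25) − (0.00)(1.00) = 0.0250
  C_32 = −[(0.70)(-0.25) − (0.00)(-0.25)] = 0.1750
  C_33 = (0.70)(1.00) − (-0.10)(-0.25) = 0.6750
det(I−A) = Σ_j (I−A)_1j·C_1j = (0.70)(0.9375) + (-0.10)(0.3250) + (0.00)(0.3625) = 0.62375
adj(I−A) = Cᵀ =
  [ 0.9375   0.0950   0.0250]
  [ 0.3250   0.6650   0.1750]
  [ 0.3625   0.0700   0.6750]
(I − A)⁻¹ = adj(I−A) / det(I−A) ≈
  [   1.5030     0.1523     0.0401]
  [   0.5210     1.0661     0.2806]
  [   0.5812     0.1122     1.0822]
The output multiplier for sector j is the column-j sum of the Leontief inverse (I − A)⁻¹ = adj(I−A) / det(I−A).
Column 2 of adj(I−A): (0.0950, 0.6650, 0.0700); det(I−A) = 0.62375.
m_2 = (0.0950 + 0.6650 + 0.0700) / 0.62375 = 0.83 / 0.62375 ≈ 1.331.

m_2 = 1.331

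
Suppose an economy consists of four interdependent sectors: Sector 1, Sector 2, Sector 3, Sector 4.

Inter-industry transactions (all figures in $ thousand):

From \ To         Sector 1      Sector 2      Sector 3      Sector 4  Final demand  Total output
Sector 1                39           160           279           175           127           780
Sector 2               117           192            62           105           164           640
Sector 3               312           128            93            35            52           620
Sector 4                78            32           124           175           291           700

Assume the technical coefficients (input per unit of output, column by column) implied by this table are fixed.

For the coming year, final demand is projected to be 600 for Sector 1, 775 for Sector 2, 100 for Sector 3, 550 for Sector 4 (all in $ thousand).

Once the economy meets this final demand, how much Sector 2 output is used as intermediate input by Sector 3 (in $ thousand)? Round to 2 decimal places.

z_23 = 204.79

Technical coefficients a_ij = z_ij / X_j:
  a_11 = 39/780 = 0.05, a_21 = 117/780 = 0.15, a_31 = 312/780 = 0.40, a_41 = 78/780 = 0.10
  a_12 = 160/640 = 0.25, a_22 = 192/640 = 0.30, a_32 = 128/640 = 0.20, a_42 = 32/640 = 0.05
  a_13 = 279/620 = 0.45, a_23 = 62/620 = 0.10, a_33 = 93/620 = 0.15, a_43 = 124/620 = 0.20
  a_14 = 175/700 = 0.25, a_24 = 105/700 = 0.15, a_34 = 35/700 = 0.05, a_44 = 175/700 = 0.25
I − A =
  [   0.95    -0.25    -0.45    -0.25]
  [  -0.15     0.70    -0.10    -0.15]
  [  -0.40    -0.20     0.85    -0.05]
  [  -0.10    -0.05    -0.20     0.75]
Compute the cofactors C_ij = (−1)^(i+j)·(3×3 minor ij) of I−A; the adjugate is their transpose:
adj(I−A) = Cᵀ =
  [ 0.411625   0.246125   0.295375   0.206125]
  [ 0.149375   0.417625   0.162125   0.144125]
  [ 0.236375   0.221125   0.440375   0.152375]
  [ 0.127875   0.119625   0.167625   0.364875]
det(I−A) = Σ_j (I−A)_1j·C_1j = (0.95)(0.411625) + (-0.25)(0.149375) + (-0.45)(0.236375) + (-0.25)(0.127875) = 0.2153625
(I − A)⁻¹ = adj(I−A) / det(I−A) ≈
  [   1.9113     1.1428     1.3715     0.9571]
  [   0.6936     1.9392     0.7528     0.6692]
  [   1.0976     1.0268     2.0448     0.7075]
  [   0.5938     0.5555     0.7783     1.6942]
First solve x = (I − A)⁻¹ d = adj(I−A)·d / det(I−A); in particular x_3 = (0.236375·600 + 0.221125·775 + 0.440375·100 + 0.152375·550) / 0.2153625 = 441.040625 / 0.2153625 ≈ 2047.8989.
Intermediate flow from 2 to 3: z_23 = a_23 · x_3 = 0.10 × 441.040625 / 0.2153625 = 44.1040625 / 0.2153625 ≈ 204.79.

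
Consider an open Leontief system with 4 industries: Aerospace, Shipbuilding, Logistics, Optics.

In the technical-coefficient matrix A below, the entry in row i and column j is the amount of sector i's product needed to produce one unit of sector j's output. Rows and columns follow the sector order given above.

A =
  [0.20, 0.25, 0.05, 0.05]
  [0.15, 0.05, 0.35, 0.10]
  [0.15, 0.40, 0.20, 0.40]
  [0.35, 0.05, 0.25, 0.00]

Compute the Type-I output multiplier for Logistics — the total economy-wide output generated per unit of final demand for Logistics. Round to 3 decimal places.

I − A =
  [   0.80    -0.25    -0.05    -0.05]
  [  -0.15     0.95    -0.35    -0.10]
  [  -0.15    -0.40     0.80    -0.40]
  [  -0.35    -0.05    -0.25     1.00]
Compute the cofactors C_ij = (−1)^(i+j)·(3×3 minor ij) of I−A; the adjugate is their transpose:
adj(I−A) = Cᵀ =
  [ 0.504000   0.203000   0.153750   0.107000]
  [ 0.238250   0.529625   0.305000   0.186875]
  [ 0.351750   0.401875   0.692750   0.334875]
  [ 0.276250   0.198000   0.242250   0.442750]
det(I−A) = Σ_j (I−A)_1j·C_1j = (0.80)(0.504000) + (-0.25)(0.238250) + (-0.05)(0.351750) + (-0.05)(0.276250) = 0.3122375
(I − A)⁻¹ = adj(I−A) / det(I−A) ≈
  [   1.6142     0.6501     0.4924     0.3427]
  [   0.7630     1.6962     0.9768     0.5985]
  [   1.1265     1.2871     2.2187     1.0725]
  [   0.8847     0.6341     0.7759     1.4180]
The output multiplier for sector j is the column-j sum of the Leontief inverse (I − A)⁻¹ = adj(I−A) / det(I−A).
Column L of adj(I−A): (0.153750, 0.305000, 0.692750, 0.242250); det(I−A) = 0.3122375.
m_L = (0.153750 + 0.305000 + 0.692750 + 0.242250) / 0.3122375 = 1.39375 / 0.3122375 ≈ 4.464.

m_L = 4.464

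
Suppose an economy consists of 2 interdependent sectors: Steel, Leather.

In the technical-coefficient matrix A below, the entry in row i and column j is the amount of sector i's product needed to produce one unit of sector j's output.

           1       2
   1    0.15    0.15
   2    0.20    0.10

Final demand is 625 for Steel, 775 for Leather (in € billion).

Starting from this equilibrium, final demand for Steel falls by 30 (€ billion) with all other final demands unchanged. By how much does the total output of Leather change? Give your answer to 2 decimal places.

Δx_2 = -8.16

I − A =
  [   0.85    -0.15]
  [  -0.20     0.90]
det(I−A) = (0.85)(0.90) − (-0.15)(-0.20) = 0.7350
adj(I−A) = [[0.90, 0.15], [0.20, 0.85]]
(I − A)⁻¹ = adj(I−A) / det(I−A) ≈
  [   1.2245     0.2041]
  [   0.2721     1.1565]
Δx = (I − A)⁻¹ Δd with Δd having -30 in the Steel component and 0 elsewhere.
So Δx_2 = L_21 · (-30), where L_21 = adj(I−A)_21 / det(I−A) = 0.20 / 0.7350.
Δx_2 = 0.20 × (-30) / 0.7350 = -6.00 / 0.7350 ≈ -8.16.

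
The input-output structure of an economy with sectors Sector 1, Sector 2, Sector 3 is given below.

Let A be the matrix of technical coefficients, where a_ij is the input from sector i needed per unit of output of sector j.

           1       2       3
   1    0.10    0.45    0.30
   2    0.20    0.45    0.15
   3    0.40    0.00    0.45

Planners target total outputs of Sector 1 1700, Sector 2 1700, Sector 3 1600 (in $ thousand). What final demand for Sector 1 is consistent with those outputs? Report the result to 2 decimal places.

I − A =
  [   0.90    -0.45    -0.30]
  [  -0.20     0.55    -0.15]
  [  -0.40     0.00     0.55]
d = (I − A) x:
  d_1 = (+0.90)·1700 + (-0.45)·1700 + (-0.30)·1600 = 285.00
  d_2 = (-0.20)·1700 + (+0.55)·1700 + (-0.15)·1600 = 355.00
  d_3 = (-0.40)·1700 + (+0.00)·1700 + (+0.55)·1600 = 200.00

d_1 = 285.00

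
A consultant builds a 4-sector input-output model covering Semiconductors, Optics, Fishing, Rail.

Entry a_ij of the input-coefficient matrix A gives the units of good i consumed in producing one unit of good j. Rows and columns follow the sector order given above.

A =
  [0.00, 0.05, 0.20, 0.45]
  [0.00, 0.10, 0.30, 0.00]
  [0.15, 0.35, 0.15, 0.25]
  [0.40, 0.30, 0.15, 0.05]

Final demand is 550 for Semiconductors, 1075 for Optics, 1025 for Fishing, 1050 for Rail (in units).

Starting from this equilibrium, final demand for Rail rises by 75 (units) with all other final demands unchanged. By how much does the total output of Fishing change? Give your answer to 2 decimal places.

Δx_F = 55.03

I − A =
  [   1.00    -0.05    -0.20    -0.45]
  [   0.00     0.90    -0.30     0.00]
  [  -0.15    -0.35     0.85    -0.25]
  [  -0.40    -0.30    -0.15     0.95]
Compute the cofactors C_ij = (−1)^(i+j)·(3×3 minor ij) of I−A; the adjugate is their transpose:
adj(I−A) = Cᵀ =
  [ 0.570750   0.258375   0.286500   0.345750]
  [ 0.072750   0.558375   0.231000   0.095250]
  [ 0.218250   0.376875   0.693000   0.285750]
  [ 0.297750   0.344625   0.303000   0.630750]
det(I−A) = Σ_j (I−A)_1j·C_1j = (1.00)(0.570750) + (-0.05)(0.072750) + (-0.20)(0.218250) + (-0.45)(0.297750) = 0.389475
(I − A)⁻¹ = adj(I−A) / det(I−A) ≈
  [   1.4654     0.6634     0.7356     0.8877]
  [   0.1868     1.4337     0.5931     0.2446]
  [   0.5604     0.9676     1.7793     0.7337]
  [   0.7645     0.8848     0.7780     1.6195]
Δx = (I − A)⁻¹ Δd with Δd having +75 in the Rail component and 0 elsewhere.
So Δx_F = L_FR · (+75), where L_FR = adj(I−A)_FR / det(I−A) = 0.285750 / 0.389475.
Δx_F = 0.285750 × (+75) / 0.389475 = 21.43125 / 0.389475 ≈ 55.03.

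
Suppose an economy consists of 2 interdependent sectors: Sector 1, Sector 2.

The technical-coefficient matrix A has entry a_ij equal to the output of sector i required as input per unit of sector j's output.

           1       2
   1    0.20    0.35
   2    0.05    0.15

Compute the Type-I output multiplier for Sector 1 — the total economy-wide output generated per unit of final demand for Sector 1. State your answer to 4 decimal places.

I − A =
  [   0.80    -0.35]
  [  -0.05     0.85]
det(I−A) = (0.80)(0.85) − (-0.35)(-0.05) = 0.6625
adj(I−A) = [[0.85, 0.35], [0.05, 0.80]]
(I − A)⁻¹ = adj(I−A) / det(I−A) ≈
  [   1.28302     0.52830]
  [   0.07547     1.20755]
The output multiplier for sector j is the column-j sum of the Leontief inverse (I − A)⁻¹ = adj(I−A) / det(I−A).
Column 1 of adj(I−A): (0.85, 0.05); det(I−A) = 0.6625.
m_1 = (0.85 + 0.05) / 0.6625 = 0.90 / 0.6625 ≈ 1.3585.

m_1 = 1.3585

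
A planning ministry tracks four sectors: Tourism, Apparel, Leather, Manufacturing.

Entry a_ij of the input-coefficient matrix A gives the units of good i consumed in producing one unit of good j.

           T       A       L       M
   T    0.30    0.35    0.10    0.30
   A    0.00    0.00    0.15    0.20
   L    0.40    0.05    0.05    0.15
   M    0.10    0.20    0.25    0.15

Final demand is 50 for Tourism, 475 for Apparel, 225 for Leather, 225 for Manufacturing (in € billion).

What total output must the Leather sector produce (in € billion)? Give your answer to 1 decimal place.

I − A =
  [   0.70    -0.35    -0.10    -0.30]
  [   0.00     1.00    -0.15    -0.20]
  [  -0.40    -0.05     0.95    -0.15]
  [  -0.10    -0.20    -0.25     0.85]
Compute the cofactors C_ij = (−1)^(i+j)·(3×3 minor ij) of I−A; the adjugate is their transpose:
adj(I−A) = Cᵀ =
  [ 0.718625   0.337500   0.227125   0.373125]
  [ 0.092250   0.445000   0.121750   0.158750]
  [ 0.340000   0.197500   0.530000   0.260000]
  [ 0.206250   0.202500   0.211250   0.598750]
det(I−A) = Σ_j (I−A)_1j·C_1j = (0.70)(0.718625) + (-0.35)(0.092250) + (-0.10)(0.340000) + (-0.30)(0.206250) = 0.374875
(I − A)⁻¹ = adj(I−A) / det(I−A) ≈
  [   1.9170     0.9003     0.6059     0.9953]
  [   0.2461     1.1871     0.3248     0.4235]
  [   0.9070     0.5268     1.4138     0.6936]
  [   0.5502     0.5402     0.5635     1.5972]
x = (I − A)⁻¹ d = adj(I−A)·d / det(I−A), with det(I−A) = 0.374875:
  x_T = (0.718625·50 + 0.337500·475 + 0.227125·225 + 0.373125·225) / 0.374875 = 331.30 / 0.374875 ≈ 883.8
  x_A = (0.092250·50 + 0.445000·475 + 0.121750·225 + 0.158750·225) / 0.374875 = 279.10 / 0.374875 ≈ 744.5
  x_L = (0.340000·50 + 0.197500·475 + 0.530000·225 + 0.260000·225) / 0.374875 = 288.5625 / 0.374875 ≈ 769.8
  x_M = (0.206250·50 + 0.202500·475 + 0.211250·225 + 0.598750·225) / 0.374875 = 288.75 / 0.374875 ≈ 770.3

x_L = 769.8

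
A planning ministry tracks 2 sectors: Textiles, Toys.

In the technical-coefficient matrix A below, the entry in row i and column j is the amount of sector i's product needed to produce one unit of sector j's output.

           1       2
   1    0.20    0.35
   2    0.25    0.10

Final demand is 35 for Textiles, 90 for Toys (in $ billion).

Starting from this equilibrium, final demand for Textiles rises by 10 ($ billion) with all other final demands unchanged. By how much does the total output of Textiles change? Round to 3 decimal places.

Δx_1 = 14.229

I − A =
  [   0.80    -0.35]
  [  -0.25     0.90]
det(I−A) = (0.80)(0.90) − (-0.35)(-0.25) = 0.6325
adj(I−A) = [[0.90, 0.35], [0.25, 0.80]]
(I − A)⁻¹ = adj(I−A) / det(I−A) ≈
  [   1.4229     0.5534]
  [   0.3953     1.2648]
Δx = (I − A)⁻¹ Δd with Δd having +10 in the Textiles component and 0 elsewhere.
So Δx_1 = L_11 · (+10), where L_11 = adj(I−A)_11 / det(I−A) = 0.90 / 0.6325.
Δx_1 = 0.90 × (+10) / 0.6325 = 9.00 / 0.6325 ≈ 14.229.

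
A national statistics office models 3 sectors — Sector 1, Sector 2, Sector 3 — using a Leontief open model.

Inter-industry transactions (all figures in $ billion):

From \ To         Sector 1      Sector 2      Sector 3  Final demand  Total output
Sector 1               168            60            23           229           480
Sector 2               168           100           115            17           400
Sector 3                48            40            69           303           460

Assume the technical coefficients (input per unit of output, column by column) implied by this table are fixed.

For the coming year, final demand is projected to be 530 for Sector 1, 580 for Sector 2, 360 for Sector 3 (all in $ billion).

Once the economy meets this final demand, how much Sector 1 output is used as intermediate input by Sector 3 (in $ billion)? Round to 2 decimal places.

z_13 = 37.95

Technical coefficients a_ij = z_ij / X_j:
  a_11 = 168/480 = 0.35, a_21 = 168/480 = 0.35, a_31 = 48/480 = 0.10
  a_12 = 60/400 = 0.15, a_22 = 100/400 = 0.25, a_32 = 40/400 = 0.10
  a_13 = 23/460 = 0.05, a_23 = 115/460 = 0.25, a_33 = 69/460 = 0.15
I − A =
  [   0.65    -0.15    -0.05]
  [  -0.35     0.75    -0.25]
  [  -0.10    -0.10     0.85]
Cofactors of I−A, C_ij = (−1)^(i+j)·(minor ij) (rows/columns in the sector order above):
  C_11 = (0.75)(0.85) − (-0.25)(-0.10) = 0.6125
  C_12 = −[(-0.35)(0.85) − (-0.25)(-0.10)] = 0.3225
  C_13 = (-0.35)(-0.10) − (0.75)(-0.10) = 0.1100
  C_21 = −[(-0.15)(0.85) − (-0.05)(-0.10)] = 0.1325
  C_22 = (0.65)(0.85) − (-0.05)(-0.10) = 0.5475
  C_23 = −[(0.65)(-0.10) − (-0.15)(-0.10)] = 0.0800
  C_31 = (-0.15)(-0.25) − (-0.05)(0.75) = 0.0750
  C_32 = −[(0.65)(-0.25) − (-0.05)(-0.35)] = 0.1800
  C_33 = (0.65)(0.75) − (-0.15)(-0.35) = 0.4350
det(I−A) = Σ_j (I−A)_1j·C_1j = (0.65)(0.6125) + (-0.15)(0.3225) + (-0.05)(0.1100) = 0.34425
adj(I−A) = Cᵀ =
  [ 0.6125   0.1325   0.0750]
  [ 0.3225   0.5475   0.1800]
  [ 0.1100   0.0800   0.4350]
(I − A)⁻¹ = adj(I−A) / det(I−A) ≈
  [   1.7792     0.3849     0.2179]
  [   0.9368     1.5904     0.5229]
  [   0.3195     0.2324     1.2636]
First solve x = (I − A)⁻¹ d = adj(I−A)·d / det(I−A); in particular x_3 = (0.1100·530 + 0.0800·580 + 0.4350·360) / 0.34425 = 261.30 / 0.34425 ≈ 759.0414.
Intermediate flow from 1 to 3: z_13 = a_13 · x_3 = 0.05 × 261.30 / 0.34425 = 13.065 / 0.34425 ≈ 37.95.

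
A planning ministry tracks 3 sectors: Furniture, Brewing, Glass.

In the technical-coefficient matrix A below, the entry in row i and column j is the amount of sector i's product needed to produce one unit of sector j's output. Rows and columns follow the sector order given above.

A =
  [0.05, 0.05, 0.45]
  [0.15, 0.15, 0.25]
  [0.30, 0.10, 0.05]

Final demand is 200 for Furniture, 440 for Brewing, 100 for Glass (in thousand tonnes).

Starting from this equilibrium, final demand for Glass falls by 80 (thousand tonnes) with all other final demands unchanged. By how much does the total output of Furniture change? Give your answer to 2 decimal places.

I − A =
  [   0.95    -0.05    -0.45]
  [  -0.15     0.85    -0.25]
  [  -0.30    -0.10     0.95]
Cofactors of I−A, C_ij = (−1)^(i+j)·(minor ij) (rows/columns in the sector order above):
  C_11 = (0.85)(0.95) − (-0.25)(-0.10) = 0.7825
  C_12 = −[(-0.15)(0.95) − (-0.25)(-0.30)] = 0.2175
  C_13 = (-0.15)(-0.10) − (0.85)(-0.30) = 0.2700
  C_21 = −[(-0.05)(0.95) − (-0.45)(-0.10)] = 0.0925
  C_22 = (0.95)(0.95) − (-0.45)(-0.30) = 0.7675
  C_23 = −[(0.95)(-0.10) − (-0.05)(-0.30)] = 0.1100
  C_31 = (-0.05)(-0.25) − (-0.45)(0.85) = 0.3950
  C_32 = −[(0.95)(-0.25) − (-0.45)(-0.15)] = 0.3050
  C_33 = (0.95)(0.85) − (-0.05)(-0.15) = 0.8000
det(I−A) = Σ_j (I−A)_1j·C_1j = (0.95)(0.7825) + (-0.05)(0.2175) + (-0.45)(0.2700) = 0.6110
adj(I−A) = Cᵀ =
  [ 0.7825   0.0925   0.3950]
  [ 0.2175   0.7675   0.3050]
  [ 0.2700   0.1100   0.8000]
(I − A)⁻¹ = adj(I−A) / det(I−A) ≈
  [   1.2807     0.1514     0.6465]
  [   0.3560     1.2561     0.4992]
  [   0.4419     0.1800     1.3093]
Δx = (I − A)⁻¹ Δd with Δd having -80 in the Glass component and 0 elsewhere.
So Δx_1 = L_13 · (-80), where L_13 = adj(I−A)_13 / det(I−A) = 0.3950 / 0.6110.
Δx_1 = 0.3950 × (-80) / 0.6110 = -31.60 / 0.6110 ≈ -51.72.

Δx_1 = -51.72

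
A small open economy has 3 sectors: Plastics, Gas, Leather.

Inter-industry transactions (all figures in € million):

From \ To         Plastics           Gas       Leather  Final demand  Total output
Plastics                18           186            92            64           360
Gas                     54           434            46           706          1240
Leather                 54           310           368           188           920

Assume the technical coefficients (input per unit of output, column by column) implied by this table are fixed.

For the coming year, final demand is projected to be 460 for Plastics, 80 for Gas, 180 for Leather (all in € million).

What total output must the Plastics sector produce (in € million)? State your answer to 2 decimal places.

x_P = 592.74

Technical coefficients a_ij = z_ij / X_j:
  a_PP = 18/360 = 0.05, a_GP = 54/360 = 0.15, a_LP = 54/360 = 0.15
  a_PG = 186/1240 = 0.15, a_GG = 434/1240 = 0.35, a_LG = 310/1240 = 0.25
  a_PL = 92/920 = 0.10, a_GL = 46/920 = 0.05, a_LL = 368/920 = 0.40
I − A =
  [   0.95    -0.15    -0.10]
  [  -0.15     0.65    -0.05]
  [  -0.15    -0.25     0.60]
Cofactors of I−A, C_ij = (−1)^(i+j)·(minor ij) (rows/columns in the sector order above):
  C_11 = (0.65)(0.60) − (-0.05)(-0.25) = 0.3775
  C_12 = −[(-0.15)(0.60) − (-0.05)(-0.15)] = 0.0975
  C_13 = (-0.15)(-0.25) − (0.65)(-0.15) = 0.1350
  C_21 = −[(-0.15)(0.60) − (-0.10)(-0.25)] = 0.1150
  C_22 = (0.95)(0.60) − (-0.10)(-0.15) = 0.5550
  C_23 = −[(0.95)(-0.25) − (-0.15)(-0.15)] = 0.2600
  C_31 = (-0.15)(-0.05) − (-0.10)(0.65) = 0.0725
  C_32 = −[(0.95)(-0.05) − (-0.10)(-0.15)] = 0.0625
  C_33 = (0.95)(0.65) − (-0.15)(-0.15) = 0.5950
det(I−A) = Σ_j (I−A)_1j·C_1j = (0.95)(0.3775) + (-0.15)(0.0975) + (-0.10)(0.1350) = 0.3305
adj(I−A) = Cᵀ =
  [ 0.3775   0.1150   0.0725]
  [ 0.0975   0.5550   0.0625]
  [ 0.1350   0.2600   0.5950]
(I − A)⁻¹ = adj(I−A) / det(I−A) ≈
  [   1.1422     0.3480     0.2194]
  [   0.2950     1.6793     0.1891]
  [   0.4085     0.7867     1.8003]
x = (I − A)⁻¹ d = adj(I−A)·d / det(I−A), with det(I−A) = 0.3305:
  x_P = (0.3775·460 + 0.1150·80 + 0.0725·180) / 0.3305 = 195.90 / 0.3305 ≈ 592.74
  x_G = (0.0975·460 + 0.5550·80 + 0.0625·180) / 0.3305 = 100.50 / 0.3305 ≈ 304.08
  x_L = (0.1350·460 + 0.2600·80 + 0.5950·180) / 0.3305 = 190.00 / 0.3305 ≈ 574.89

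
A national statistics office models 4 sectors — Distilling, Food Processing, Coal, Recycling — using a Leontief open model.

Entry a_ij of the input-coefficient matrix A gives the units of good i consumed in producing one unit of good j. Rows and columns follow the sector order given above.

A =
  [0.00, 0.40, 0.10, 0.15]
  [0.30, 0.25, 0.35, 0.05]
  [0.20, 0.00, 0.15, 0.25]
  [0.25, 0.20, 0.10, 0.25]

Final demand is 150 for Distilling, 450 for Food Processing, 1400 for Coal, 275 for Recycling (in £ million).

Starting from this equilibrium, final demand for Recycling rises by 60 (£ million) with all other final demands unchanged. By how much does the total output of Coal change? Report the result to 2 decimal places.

Δx_3 = 40.54

I − A =
  [   1.00    -0.40    -0.10    -0.15]
  [  -0.30     0.75    -0.35    -0.05]
  [  -0.20     0.00     0.85    -0.25]
  [  -0.25    -0.20    -0.10     0.75]
Compute the cofactors C_ij = (−1)^(i+j)·(3×3 minor ij) of I−A; the adjugate is their transpose:
adj(I−A) = Cᵀ =
  [ 0.433375   0.275500   0.184000   0.166375]
  [ 0.269750   0.556375   0.282625   0.185250]
  [ 0.172375   0.141000   0.420375   0.184000]
  [ 0.239375   0.259000   0.192750   0.492500]
det(I−A) = Σ_j (I−A)_1j·C_1j = (1.00)(0.433375) + (-0.40)(0.269750) + (-0.10)(0.172375) + (-0.15)(0.239375) = 0.27233125
(I − A)⁻¹ = adj(I−A) / det(I−A) ≈
  [   1.5914     1.0116     0.6756     0.6109]
  [   0.9905     2.0430     1.0378     0.6802]
  [   0.6330     0.5178     1.5436     0.6756]
  [   0.8790     0.9510     0.7078     1.8085]
Δx = (I − A)⁻¹ Δd with Δd having +60 in the Recycling component and 0 elsewhere.
So Δx_3 = L_34 · (+60), where L_34 = adj(I−A)_34 / det(I−A) = 0.184000 / 0.27233125.
Δx_3 = 0.184000 × (+60) / 0.27233125 = 11.04 / 0.27233125 ≈ 40.54.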